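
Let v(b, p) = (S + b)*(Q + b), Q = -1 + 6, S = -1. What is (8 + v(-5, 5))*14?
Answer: 112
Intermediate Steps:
Q = 5
v(b, p) = (-1 + b)*(5 + b)
(8 + v(-5, 5))*14 = (8 + (-5 + (-5)² + 4*(-5)))*14 = (8 + (-5 + 25 - 20))*14 = (8 + 0)*14 = 8*14 = 112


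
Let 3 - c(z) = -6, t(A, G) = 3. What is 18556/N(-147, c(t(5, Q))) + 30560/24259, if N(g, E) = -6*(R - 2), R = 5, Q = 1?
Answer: -224799962/218331 ≈ -1029.6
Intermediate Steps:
c(z) = 9 (c(z) = 3 - 1*(-6) = 3 + 6 = 9)
N(g, E) = -18 (N(g, E) = -6*(5 - 2) = -6*3 = -18)
18556/N(-147, c(t(5, Q))) + 30560/24259 = 18556/(-18) + 30560/24259 = 18556*(-1/18) + 30560*(1/24259) = -9278/9 + 30560/24259 = -224799962/218331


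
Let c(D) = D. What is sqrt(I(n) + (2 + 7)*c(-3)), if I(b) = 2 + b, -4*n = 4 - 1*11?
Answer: I*sqrt(93)/2 ≈ 4.8218*I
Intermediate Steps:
n = 7/4 (n = -(4 - 1*11)/4 = -(4 - 11)/4 = -1/4*(-7) = 7/4 ≈ 1.7500)
sqrt(I(n) + (2 + 7)*c(-3)) = sqrt((2 + 7/4) + (2 + 7)*(-3)) = sqrt(15/4 + 9*(-3)) = sqrt(15/4 - 27) = sqrt(-93/4) = I*sqrt(93)/2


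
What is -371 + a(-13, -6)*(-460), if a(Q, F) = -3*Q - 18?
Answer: -10031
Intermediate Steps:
a(Q, F) = -18 - 3*Q
-371 + a(-13, -6)*(-460) = -371 + (-18 - 3*(-13))*(-460) = -371 + (-18 + 39)*(-460) = -371 + 21*(-460) = -371 - 9660 = -10031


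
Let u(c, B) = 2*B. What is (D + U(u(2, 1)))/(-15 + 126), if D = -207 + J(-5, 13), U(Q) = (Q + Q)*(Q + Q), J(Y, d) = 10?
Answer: -181/111 ≈ -1.6306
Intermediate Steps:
U(Q) = 4*Q² (U(Q) = (2*Q)*(2*Q) = 4*Q²)
D = -197 (D = -207 + 10 = -197)
(D + U(u(2, 1)))/(-15 + 126) = (-197 + 4*(2*1)²)/(-15 + 126) = (-197 + 4*2²)/111 = (-197 + 4*4)*(1/111) = (-197 + 16)*(1/111) = -181*1/111 = -181/111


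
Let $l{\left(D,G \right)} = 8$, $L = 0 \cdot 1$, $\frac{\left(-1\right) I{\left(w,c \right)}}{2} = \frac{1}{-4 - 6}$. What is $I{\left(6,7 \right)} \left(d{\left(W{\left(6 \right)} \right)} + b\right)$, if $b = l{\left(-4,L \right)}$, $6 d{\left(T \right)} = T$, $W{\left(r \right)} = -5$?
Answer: $\frac{43}{30} \approx 1.4333$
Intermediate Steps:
$I{\left(w,c \right)} = \frac{1}{5}$ ($I{\left(w,c \right)} = - \frac{2}{-4 - 6} = - \frac{2}{-10} = \left(-2\right) \left(- \frac{1}{10}\right) = \frac{1}{5}$)
$L = 0$
$d{\left(T \right)} = \frac{T}{6}$
$b = 8$
$I{\left(6,7 \right)} \left(d{\left(W{\left(6 \right)} \right)} + b\right) = \frac{\frac{1}{6} \left(-5\right) + 8}{5} = \frac{- \frac{5}{6} + 8}{5} = \frac{1}{5} \cdot \frac{43}{6} = \frac{43}{30}$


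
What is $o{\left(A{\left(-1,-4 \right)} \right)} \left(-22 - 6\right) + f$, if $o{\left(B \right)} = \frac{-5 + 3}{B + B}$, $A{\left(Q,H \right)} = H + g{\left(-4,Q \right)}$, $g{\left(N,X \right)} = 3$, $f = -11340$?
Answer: $-11368$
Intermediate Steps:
$A{\left(Q,H \right)} = 3 + H$ ($A{\left(Q,H \right)} = H + 3 = 3 + H$)
$o{\left(B \right)} = - \frac{1}{B}$ ($o{\left(B \right)} = - \frac{2}{2 B} = - 2 \frac{1}{2 B} = - \frac{1}{B}$)
$o{\left(A{\left(-1,-4 \right)} \right)} \left(-22 - 6\right) + f = - \frac{1}{3 - 4} \left(-22 - 6\right) - 11340 = - \frac{1}{-1} \left(-28\right) - 11340 = \left(-1\right) \left(-1\right) \left(-28\right) - 11340 = 1 \left(-28\right) - 11340 = -28 - 11340 = -11368$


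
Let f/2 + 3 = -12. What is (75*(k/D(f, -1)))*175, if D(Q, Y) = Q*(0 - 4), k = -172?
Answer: -37625/2 ≈ -18813.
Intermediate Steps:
f = -30 (f = -6 + 2*(-12) = -6 - 24 = -30)
D(Q, Y) = -4*Q (D(Q, Y) = Q*(-4) = -4*Q)
(75*(k/D(f, -1)))*175 = (75*(-172/((-4*(-30)))))*175 = (75*(-172/120))*175 = (75*(-172*1/120))*175 = (75*(-43/30))*175 = -215/2*175 = -37625/2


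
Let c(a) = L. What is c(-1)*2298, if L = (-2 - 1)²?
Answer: 20682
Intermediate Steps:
L = 9 (L = (-3)² = 9)
c(a) = 9
c(-1)*2298 = 9*2298 = 20682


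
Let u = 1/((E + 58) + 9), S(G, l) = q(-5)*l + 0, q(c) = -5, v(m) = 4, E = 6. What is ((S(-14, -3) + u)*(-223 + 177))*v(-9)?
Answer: -201664/73 ≈ -2762.5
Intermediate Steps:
S(G, l) = -5*l (S(G, l) = -5*l + 0 = -5*l)
u = 1/73 (u = 1/((6 + 58) + 9) = 1/(64 + 9) = 1/73 ≈ 0.013699)
((S(-14, -3) + u)*(-223 + 177))*v(-9) = ((-5*(-3) + 1/73)*(-223 + 177))*4 = ((15 + 1/73)*(-46))*4 = ((1096/73)*(-46))*4 = -50416/73*4 = -201664/73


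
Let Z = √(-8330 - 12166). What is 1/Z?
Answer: -I*√1281/5124 ≈ -0.006985*I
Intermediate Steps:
Z = 4*I*√1281 (Z = √(-20496) = 4*I*√1281 ≈ 143.16*I)
1/Z = 1/(4*I*√1281) = -I*√1281/5124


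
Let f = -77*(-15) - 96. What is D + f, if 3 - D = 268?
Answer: 794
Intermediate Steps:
D = -265 (D = 3 - 1*268 = 3 - 268 = -265)
f = 1059 (f = 1155 - 96 = 1059)
D + f = -265 + 1059 = 794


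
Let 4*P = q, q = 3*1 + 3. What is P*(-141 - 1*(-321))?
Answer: 270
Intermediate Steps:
q = 6 (q = 3 + 3 = 6)
P = 3/2 (P = (¼)*6 = 3/2 ≈ 1.5000)
P*(-141 - 1*(-321)) = 3*(-141 - 1*(-321))/2 = 3*(-141 + 321)/2 = (3/2)*180 = 270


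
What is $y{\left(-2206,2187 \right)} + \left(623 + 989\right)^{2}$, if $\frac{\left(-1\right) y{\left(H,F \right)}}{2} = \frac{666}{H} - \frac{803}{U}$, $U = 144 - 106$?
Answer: $\frac{54458584971}{20957} \approx 2.5986 \cdot 10^{6}$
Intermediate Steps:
$U = 38$
$y{\left(H,F \right)} = \frac{803}{19} - \frac{1332}{H}$ ($y{\left(H,F \right)} = - 2 \left(\frac{666}{H} - \frac{803}{38}\right) = - 2 \left(- \frac{803}{38} + \frac{666}{H}\right) = \frac{803}{19} - \frac{1332}{H}$)
$y{\left(-2206,2187 \right)} + \left(623 + 989\right)^{2} = \left(\frac{803}{19} - \frac{1332}{-2206}\right) + \left(623 + 989\right)^{2} = \left(\frac{803}{19} - - \frac{666}{1103}\right) + 1612^{2} = \left(\frac{803}{19} + \frac{666}{1103}\right) + 2598544 = \frac{898363}{20957} + 2598544 = \frac{54458584971}{20957}$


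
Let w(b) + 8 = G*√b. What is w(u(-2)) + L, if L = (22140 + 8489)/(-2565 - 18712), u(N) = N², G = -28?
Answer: -1392357/21277 ≈ -65.440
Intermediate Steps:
L = -30629/21277 (L = 30629/(-21277) = 30629*(-1/21277) = -30629/21277 ≈ -1.4395)
w(b) = -8 - 28*√b
w(u(-2)) + L = (-8 - 28*√((-2)²)) - 30629/21277 = (-8 - 28*√4) - 30629/21277 = (-8 - 28*2) - 30629/21277 = (-8 - 56) - 30629/21277 = -64 - 30629/21277 = -1392357/21277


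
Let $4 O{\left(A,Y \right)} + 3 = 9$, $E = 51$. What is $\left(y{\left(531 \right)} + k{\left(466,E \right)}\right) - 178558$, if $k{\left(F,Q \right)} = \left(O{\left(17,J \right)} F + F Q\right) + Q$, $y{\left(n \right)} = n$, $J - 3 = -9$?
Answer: $-153511$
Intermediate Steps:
$J = -6$ ($J = 3 - 9 = -6$)
$O{\left(A,Y \right)} = \frac{3}{2}$ ($O{\left(A,Y \right)} = - \frac{3}{4} + \frac{1}{4} \cdot 9 = - \frac{3}{4} + \frac{9}{4} = \frac{3}{2}$)
$k{\left(F,Q \right)} = Q + \frac{3 F}{2} + F Q$ ($k{\left(F,Q \right)} = \left(\frac{3 F}{2} + F Q\right) + Q = Q + \frac{3 F}{2} + F Q$)
$\left(y{\left(531 \right)} + k{\left(466,E \right)}\right) - 178558 = \left(531 + \left(51 + \frac{3}{2} \cdot 466 + 466 \cdot 51\right)\right) - 178558 = \left(531 + \left(51 + 699 + 23766\right)\right) - 178558 = \left(531 + 24516\right) - 178558 = 25047 - 178558 = -153511$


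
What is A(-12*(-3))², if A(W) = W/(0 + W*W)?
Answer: 1/1296 ≈ 0.00077160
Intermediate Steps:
A(W) = 1/W (A(W) = W/(0 + W²) = W/(W²) = W/W² = 1/W)
A(-12*(-3))² = (1/(-12*(-3)))² = (1/36)² = 1/1296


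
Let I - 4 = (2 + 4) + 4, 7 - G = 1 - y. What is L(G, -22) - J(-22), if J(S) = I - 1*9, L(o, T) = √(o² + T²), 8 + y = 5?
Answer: -5 + √493 ≈ 17.204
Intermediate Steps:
y = -3 (y = -8 + 5 = -3)
G = 3 (G = 7 - (1 - 1*(-3)) = 7 - (1 + 3) = 7 - 1*4 = 7 - 4 = 3)
I = 14 (I = 4 + ((2 + 4) + 4) = 4 + (6 + 4) = 4 + 10 = 14)
L(o, T) = √(T² + o²)
J(S) = 5 (J(S) = 14 - 1*9 = 14 - 9 = 5)
L(G, -22) - J(-22) = √((-22)² + 3²) - 1*5 = √(484 + 9) - 5 = √493 - 5 = -5 + √493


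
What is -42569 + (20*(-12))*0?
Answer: -42569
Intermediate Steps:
-42569 + (20*(-12))*0 = -42569 - 240*0 = -42569 + 0 = -42569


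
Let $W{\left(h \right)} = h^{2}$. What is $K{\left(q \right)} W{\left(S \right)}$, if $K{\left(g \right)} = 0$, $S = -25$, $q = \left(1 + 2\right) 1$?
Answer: $0$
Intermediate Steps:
$q = 3$ ($q = 3 \cdot 1 = 3$)
$K{\left(q \right)} W{\left(S \right)} = 0 \left(-25\right)^{2} = 0 \cdot 625 = 0$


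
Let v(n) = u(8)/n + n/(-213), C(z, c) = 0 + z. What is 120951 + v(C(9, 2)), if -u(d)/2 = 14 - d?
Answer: 25762270/213 ≈ 1.2095e+5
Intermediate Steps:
u(d) = -28 + 2*d (u(d) = -2*(14 - d) = -28 + 2*d)
C(z, c) = z
v(n) = -12/n - n/213 (v(n) = (-28 + 2*8)/n + n/(-213) = (-28 + 16)/n + n*(-1/213) = -12/n - n/213)
120951 + v(C(9, 2)) = 120951 + (-12/9 - 1/213*9) = 120951 + (-12*⅑ - 3/71) = 120951 + (-4/3 - 3/71) = 120951 - 293/213 = 25762270/213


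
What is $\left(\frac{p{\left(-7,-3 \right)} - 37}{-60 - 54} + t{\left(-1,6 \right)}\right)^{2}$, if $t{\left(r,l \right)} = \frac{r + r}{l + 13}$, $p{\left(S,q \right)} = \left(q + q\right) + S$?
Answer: $\frac{1}{9} \approx 0.11111$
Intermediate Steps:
$p{\left(S,q \right)} = S + 2 q$ ($p{\left(S,q \right)} = 2 q + S = S + 2 q$)
$t{\left(r,l \right)} = \frac{2 r}{13 + l}$
$\left(\frac{p{\left(-7,-3 \right)} - 37}{-60 - 54} + t{\left(-1,6 \right)}\right)^{2} = \left(\frac{\left(-7 + 2 \left(-3\right)\right) - 37}{-60 - 54} + 2 \left(-1\right) \frac{1}{13 + 6}\right)^{2} = \left(\frac{\left(-7 - 6\right) - 37}{-114} + 2 \left(-1\right) \frac{1}{19}\right)^{2} = \left(\left(-13 - 37\right) \left(- \frac{1}{114}\right) + 2 \left(-1\right) \frac{1}{19}\right)^{2} = \left(\left(-50\right) \left(- \frac{1}{114}\right) - \frac{2}{19}\right)^{2} = \left(\frac{25}{57} - \frac{2}{19}\right)^{2} = \left(\frac{1}{3}\right)^{2} = \frac{1}{9}$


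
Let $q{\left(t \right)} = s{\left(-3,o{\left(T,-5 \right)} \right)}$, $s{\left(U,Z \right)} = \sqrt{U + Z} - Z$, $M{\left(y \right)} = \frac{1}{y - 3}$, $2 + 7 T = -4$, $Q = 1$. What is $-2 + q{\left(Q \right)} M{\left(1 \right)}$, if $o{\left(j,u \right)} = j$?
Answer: $- \frac{17}{7} - \frac{3 i \sqrt{21}}{14} \approx -2.4286 - 0.98198 i$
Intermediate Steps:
$T = - \frac{6}{7}$ ($T = - \frac{2}{7} + \frac{1}{7} \left(-4\right) = - \frac{2}{7} - \frac{4}{7} = - \frac{6}{7} \approx -0.85714$)
$M{\left(y \right)} = \frac{1}{-3 + y}$
$q{\left(t \right)} = \frac{6}{7} + \frac{3 i \sqrt{21}}{7}$ ($q{\left(t \right)} = \sqrt{-3 - \frac{6}{7}} - - \frac{6}{7} = \sqrt{- \frac{27}{7}} + \frac{6}{7} = \frac{3 i \sqrt{21}}{7} + \frac{6}{7} = \frac{6}{7} + \frac{3 i \sqrt{21}}{7}$)
$-2 + q{\left(Q \right)} M{\left(1 \right)} = -2 + \frac{\frac{6}{7} + \frac{3 i \sqrt{21}}{7}}{-3 + 1} = -2 + \frac{\frac{6}{7} + \frac{3 i \sqrt{21}}{7}}{-2} = -2 + \left(\frac{6}{7} + \frac{3 i \sqrt{21}}{7}\right) \left(- \frac{1}{2}\right) = -2 - \left(\frac{3}{7} + \frac{3 i \sqrt{21}}{14}\right) = - \frac{17}{7} - \frac{3 i \sqrt{21}}{14}$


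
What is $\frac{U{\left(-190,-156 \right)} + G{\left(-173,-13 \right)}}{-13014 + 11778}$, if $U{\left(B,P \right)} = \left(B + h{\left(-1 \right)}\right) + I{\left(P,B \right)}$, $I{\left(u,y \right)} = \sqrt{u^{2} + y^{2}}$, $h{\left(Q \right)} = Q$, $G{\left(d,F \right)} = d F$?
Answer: $- \frac{343}{206} - \frac{\sqrt{15109}}{618} \approx -1.8639$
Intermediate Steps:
$G{\left(d,F \right)} = F d$
$U{\left(B,P \right)} = -1 + B + \sqrt{B^{2} + P^{2}}$ ($U{\left(B,P \right)} = \left(B - 1\right) + \sqrt{P^{2} + B^{2}} = \left(-1 + B\right) + \sqrt{B^{2} + P^{2}} = -1 + B + \sqrt{B^{2} + P^{2}}$)
$\frac{U{\left(-190,-156 \right)} + G{\left(-173,-13 \right)}}{-13014 + 11778} = \frac{\left(-1 - 190 + \sqrt{\left(-190\right)^{2} + \left(-156\right)^{2}}\right) - -2249}{-13014 + 11778} = \frac{\left(-1 - 190 + \sqrt{36100 + 24336}\right) + 2249}{-1236} = \left(\left(-1 - 190 + \sqrt{60436}\right) + 2249\right) \left(- \frac{1}{1236}\right) = \left(\left(-1 - 190 + 2 \sqrt{15109}\right) + 2249\right) \left(- \frac{1}{1236}\right) = \left(\left(-191 + 2 \sqrt{15109}\right) + 2249\right) \left(- \frac{1}{1236}\right) = \left(2058 + 2 \sqrt{15109}\right) \left(- \frac{1}{1236}\right) = - \frac{343}{206} - \frac{\sqrt{15109}}{618}$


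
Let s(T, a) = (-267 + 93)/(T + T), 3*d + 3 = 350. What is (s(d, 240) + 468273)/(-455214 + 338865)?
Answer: -54163490/13457701 ≈ -4.0247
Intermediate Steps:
d = 347/3 (d = -1 + (⅓)*350 = -1 + 350/3 = 347/3 ≈ 115.67)
s(T, a) = -87/T (s(T, a) = -174*1/(2*T) = -87/T)
(s(d, 240) + 468273)/(-455214 + 338865) = (-87/347/3 + 468273)/(-455214 + 338865) = (-87*3/347 + 468273)/(-116349) = (-261/347 + 468273)*(-1/116349) = (162490470/347)*(-1/116349) = -54163490/13457701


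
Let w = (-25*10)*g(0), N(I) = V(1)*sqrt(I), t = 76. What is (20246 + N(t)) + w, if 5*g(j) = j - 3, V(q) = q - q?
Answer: 20396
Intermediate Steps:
V(q) = 0
N(I) = 0 (N(I) = 0*sqrt(I) = 0)
g(j) = -3/5 + j/5 (g(j) = (j - 3)/5 = (-3 + j)/5 = -3/5 + j/5)
w = 150 (w = (-25*10)*(-3/5 + (1/5)*0) = -250*(-3/5 + 0) = -250*(-3/5) = 150)
(20246 + N(t)) + w = (20246 + 0) + 150 = 20246 + 150 = 20396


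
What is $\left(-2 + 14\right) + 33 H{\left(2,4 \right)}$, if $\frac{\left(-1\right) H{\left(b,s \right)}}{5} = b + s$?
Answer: $-978$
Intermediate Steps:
$H{\left(b,s \right)} = - 5 b - 5 s$ ($H{\left(b,s \right)} = - 5 \left(b + s\right) = - 5 b - 5 s$)
$\left(-2 + 14\right) + 33 H{\left(2,4 \right)} = \left(-2 + 14\right) + 33 \left(\left(-5\right) 2 - 20\right) = 12 + 33 \left(-10 - 20\right) = 12 + 33 \left(-30\right) = 12 - 990 = -978$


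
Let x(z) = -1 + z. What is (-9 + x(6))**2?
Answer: 16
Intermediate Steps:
(-9 + x(6))**2 = (-9 + (-1 + 6))**2 = (-9 + 5)**2 = (-4)**2 = 16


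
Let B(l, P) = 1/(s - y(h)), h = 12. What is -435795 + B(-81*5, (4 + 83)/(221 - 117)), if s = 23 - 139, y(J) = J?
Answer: -55781761/128 ≈ -4.3580e+5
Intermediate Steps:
s = -116
B(l, P) = -1/128 (B(l, P) = 1/(-116 - 1*12) = 1/(-116 - 12) = 1/(-128) = -1/128)
-435795 + B(-81*5, (4 + 83)/(221 - 117)) = -435795 - 1/128 = -55781761/128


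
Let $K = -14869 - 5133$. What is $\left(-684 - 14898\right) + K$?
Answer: $-35584$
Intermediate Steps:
$K = -20002$
$\left(-684 - 14898\right) + K = \left(-684 - 14898\right) - 20002 = -15582 - 20002 = -35584$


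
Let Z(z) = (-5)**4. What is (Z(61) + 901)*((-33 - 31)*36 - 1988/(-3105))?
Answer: -10913848232/3105 ≈ -3.5149e+6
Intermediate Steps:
Z(z) = 625
(Z(61) + 901)*((-33 - 31)*36 - 1988/(-3105)) = (625 + 901)*((-33 - 31)*36 - 1988/(-3105)) = 1526*(-64*36 - 1988*(-1/3105)) = 1526*(-2304 + 1988/3105) = 1526*(-7151932/3105) = -10913848232/3105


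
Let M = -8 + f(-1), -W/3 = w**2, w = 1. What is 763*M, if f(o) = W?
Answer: -8393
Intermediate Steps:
W = -3 (W = -3*1**2 = -3*1 = -3)
f(o) = -3
M = -11 (M = -8 - 3 = -11)
763*M = 763*(-11) = -8393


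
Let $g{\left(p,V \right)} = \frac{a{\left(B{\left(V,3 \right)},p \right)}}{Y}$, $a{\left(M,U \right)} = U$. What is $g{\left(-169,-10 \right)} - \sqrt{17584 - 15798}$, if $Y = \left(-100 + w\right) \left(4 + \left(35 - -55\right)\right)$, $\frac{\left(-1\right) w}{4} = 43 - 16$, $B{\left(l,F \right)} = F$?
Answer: $\frac{13}{1504} - \sqrt{1786} \approx -42.252$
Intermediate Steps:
$w = -108$ ($w = - 4 \left(43 - 16\right) = \left(-4\right) 27 = -108$)
$Y = -19552$ ($Y = \left(-100 - 108\right) \left(4 + \left(35 - -55\right)\right) = - 208 \left(4 + \left(35 + 55\right)\right) = - 208 \left(4 + 90\right) = \left(-208\right) 94 = -19552$)
$g{\left(p,V \right)} = - \frac{p}{19552}$ ($g{\left(p,V \right)} = \frac{p}{-19552} = p \left(- \frac{1}{19552}\right) = - \frac{p}{19552}$)
$g{\left(-169,-10 \right)} - \sqrt{17584 - 15798} = \left(- \frac{1}{19552}\right) \left(-169\right) - \sqrt{17584 - 15798} = \frac{13}{1504} - \sqrt{1786}$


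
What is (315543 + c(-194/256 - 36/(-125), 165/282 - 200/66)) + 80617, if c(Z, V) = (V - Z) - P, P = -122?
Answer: 9834085090867/24816000 ≈ 3.9628e+5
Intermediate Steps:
c(Z, V) = 122 + V - Z (c(Z, V) = (V - Z) - 1*(-122) = (V - Z) + 122 = 122 + V - Z)
(315543 + c(-194/256 - 36/(-125), 165/282 - 200/66)) + 80617 = (315543 + (122 + (165/282 - 200/66) - (-194/256 - 36/(-125)))) + 80617 = (315543 + (122 + (165*(1/282) - 200*1/66) - (-194*1/256 - 36*(-1/125)))) + 80617 = (315543 + (122 + (55/94 - 100/33) - (-97/128 + 36/125))) + 80617 = (315543 + (122 - 7585/3102 - 1*(-7517/16000))) + 80617 = (315543 + (122 - 7585/3102 + 7517/16000)) + 80617 = (315543 + 2978530867/24816000) + 80617 = 7833493618867/24816000 + 80617 = 9834085090867/24816000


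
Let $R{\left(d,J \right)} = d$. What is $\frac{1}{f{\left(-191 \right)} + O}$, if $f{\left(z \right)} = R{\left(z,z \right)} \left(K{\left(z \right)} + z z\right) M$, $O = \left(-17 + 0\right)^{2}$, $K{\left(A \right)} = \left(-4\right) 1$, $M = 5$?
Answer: $- \frac{1}{34835246} \approx -2.8707 \cdot 10^{-8}$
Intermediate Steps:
$K{\left(A \right)} = -4$
$O = 289$ ($O = \left(-17\right)^{2} = 289$)
$f{\left(z \right)} = 5 z \left(-4 + z^{2}\right)$ ($f{\left(z \right)} = z \left(-4 + z z\right) 5 = z \left(-4 + z^{2}\right) 5 = 5 z \left(-4 + z^{2}\right)$)
$\frac{1}{f{\left(-191 \right)} + O} = \frac{1}{5 \left(-191\right) \left(-4 + \left(-191\right)^{2}\right) + 289} = \frac{1}{5 \left(-191\right) \left(-4 + 36481\right) + 289} = \frac{1}{5 \left(-191\right) 36477 + 289} = \frac{1}{-34835535 + 289} = \frac{1}{-34835246} = - \frac{1}{34835246}$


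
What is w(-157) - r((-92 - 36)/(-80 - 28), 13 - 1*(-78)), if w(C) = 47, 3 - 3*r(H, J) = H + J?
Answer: 6215/81 ≈ 76.728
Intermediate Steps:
r(H, J) = 1 - H/3 - J/3 (r(H, J) = 1 - (H + J)/3 = 1 + (-H/3 - J/3) = 1 - H/3 - J/3)
w(-157) - r((-92 - 36)/(-80 - 28), 13 - 1*(-78)) = 47 - (1 - (-92 - 36)/(3*(-80 - 28)) - (13 - 1*(-78))/3) = 47 - (1 - (-128)/(3*(-108)) - (13 + 78)/3) = 47 - (1 - (-128)*(-1)/(3*108) - ⅓*91) = 47 - (1 - ⅓*32/27 - 91/3) = 47 - (1 - 32/81 - 91/3) = 47 - 1*(-2408/81) = 47 + 2408/81 = 6215/81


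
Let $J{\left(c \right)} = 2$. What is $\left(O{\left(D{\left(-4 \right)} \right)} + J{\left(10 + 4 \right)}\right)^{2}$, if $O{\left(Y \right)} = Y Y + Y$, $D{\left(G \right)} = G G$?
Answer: $75076$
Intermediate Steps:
$D{\left(G \right)} = G^{2}$
$O{\left(Y \right)} = Y + Y^{2}$ ($O{\left(Y \right)} = Y^{2} + Y = Y + Y^{2}$)
$\left(O{\left(D{\left(-4 \right)} \right)} + J{\left(10 + 4 \right)}\right)^{2} = \left(\left(-4\right)^{2} \left(1 + \left(-4\right)^{2}\right) + 2\right)^{2} = \left(16 \left(1 + 16\right) + 2\right)^{2} = \left(16 \cdot 17 + 2\right)^{2} = \left(272 + 2\right)^{2} = 274^{2} = 75076$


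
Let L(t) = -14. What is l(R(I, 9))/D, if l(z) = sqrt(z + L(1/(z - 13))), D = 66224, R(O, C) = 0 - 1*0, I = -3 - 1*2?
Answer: I*sqrt(14)/66224 ≈ 5.65e-5*I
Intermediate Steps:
I = -5 (I = -3 - 2 = -5)
R(O, C) = 0 (R(O, C) = 0 + 0 = 0)
l(z) = sqrt(-14 + z) (l(z) = sqrt(z - 14) = sqrt(-14 + z))
l(R(I, 9))/D = sqrt(-14 + 0)/66224 = sqrt(-14)*(1/66224) = (I*sqrt(14))*(1/66224) = I*sqrt(14)/66224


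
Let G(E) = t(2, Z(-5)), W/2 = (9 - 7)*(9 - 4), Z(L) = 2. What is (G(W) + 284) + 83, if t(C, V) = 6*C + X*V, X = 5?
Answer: 389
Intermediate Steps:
W = 20 (W = 2*((9 - 7)*(9 - 4)) = 2*(2*5) = 2*10 = 20)
t(C, V) = 5*V + 6*C (t(C, V) = 6*C + 5*V = 5*V + 6*C)
G(E) = 22 (G(E) = 5*2 + 6*2 = 10 + 12 = 22)
(G(W) + 284) + 83 = (22 + 284) + 83 = 306 + 83 = 389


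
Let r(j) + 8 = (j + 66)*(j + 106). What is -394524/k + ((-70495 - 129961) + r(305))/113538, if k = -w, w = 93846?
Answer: 6715075549/1775847858 ≈ 3.7813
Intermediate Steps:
r(j) = -8 + (66 + j)*(106 + j) (r(j) = -8 + (j + 66)*(j + 106) = -8 + (66 + j)*(106 + j))
k = -93846 (k = -1*93846 = -93846)
-394524/k + ((-70495 - 129961) + r(305))/113538 = -394524/(-93846) + ((-70495 - 129961) + (6988 + 305² + 172*305))/113538 = -394524*(-1/93846) + (-200456 + (6988 + 93025 + 52460))*(1/113538) = 65754/15641 + (-200456 + 152473)*(1/113538) = 65754/15641 - 47983*1/113538 = 65754/15641 - 47983/113538 = 6715075549/1775847858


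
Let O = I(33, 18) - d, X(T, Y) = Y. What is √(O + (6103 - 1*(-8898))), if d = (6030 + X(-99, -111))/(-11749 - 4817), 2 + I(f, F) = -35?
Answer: √456300425482/5522 ≈ 122.33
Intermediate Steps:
I(f, F) = -37 (I(f, F) = -2 - 35 = -37)
d = -1973/5522 (d = (6030 - 111)/(-11749 - 4817) = 5919/(-16566) = 5919*(-1/16566) = -1973/5522 ≈ -0.35730)
O = -202341/5522 (O = -37 - 1*(-1973/5522) = -37 + 1973/5522 = -202341/5522 ≈ -36.643)
√(O + (6103 - 1*(-8898))) = √(-202341/5522 + (6103 - 1*(-8898))) = √(-202341/5522 + (6103 + 8898)) = √(-202341/5522 + 15001) = √(82633181/5522) = √456300425482/5522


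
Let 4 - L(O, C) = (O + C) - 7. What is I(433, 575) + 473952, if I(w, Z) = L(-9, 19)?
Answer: 473953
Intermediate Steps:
L(O, C) = 11 - C - O (L(O, C) = 4 - ((O + C) - 7) = 4 - ((C + O) - 7) = 4 - (-7 + C + O) = 4 + (7 - C - O) = 11 - C - O)
I(w, Z) = 1 (I(w, Z) = 11 - 1*19 - 1*(-9) = 11 - 19 + 9 = 1)
I(433, 575) + 473952 = 1 + 473952 = 473953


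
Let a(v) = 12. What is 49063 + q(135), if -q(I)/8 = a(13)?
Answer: 48967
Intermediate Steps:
q(I) = -96 (q(I) = -8*12 = -96)
49063 + q(135) = 49063 - 96 = 48967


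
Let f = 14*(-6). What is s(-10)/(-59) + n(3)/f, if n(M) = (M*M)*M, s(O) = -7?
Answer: -335/1652 ≈ -0.20278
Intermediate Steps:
f = -84
n(M) = M³ (n(M) = M²*M = M³)
s(-10)/(-59) + n(3)/f = -7/(-59) + 3³/(-84) = -7*(-1/59) + 27*(-1/84) = 7/59 - 9/28 = -335/1652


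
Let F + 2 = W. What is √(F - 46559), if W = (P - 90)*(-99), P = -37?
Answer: 2*I*√8497 ≈ 184.36*I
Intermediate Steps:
W = 12573 (W = (-37 - 90)*(-99) = -127*(-99) = 12573)
F = 12571 (F = -2 + 12573 = 12571)
√(F - 46559) = √(12571 - 46559) = √(-33988) = 2*I*√8497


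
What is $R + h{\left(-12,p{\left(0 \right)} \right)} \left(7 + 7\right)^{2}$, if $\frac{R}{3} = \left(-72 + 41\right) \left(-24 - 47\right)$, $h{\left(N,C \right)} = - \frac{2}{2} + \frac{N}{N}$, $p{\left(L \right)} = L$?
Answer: $6603$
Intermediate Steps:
$h{\left(N,C \right)} = 0$ ($h{\left(N,C \right)} = \left(-2\right) \frac{1}{2} + 1 = -1 + 1 = 0$)
$R = 6603$ ($R = 3 \left(-72 + 41\right) \left(-24 - 47\right) = 3 \left(\left(-31\right) \left(-71\right)\right) = 3 \cdot 2201 = 6603$)
$R + h{\left(-12,p{\left(0 \right)} \right)} \left(7 + 7\right)^{2} = 6603 + 0 \left(7 + 7\right)^{2} = 6603 + 0 \cdot 14^{2} = 6603 + 0 \cdot 196 = 6603 + 0 = 6603$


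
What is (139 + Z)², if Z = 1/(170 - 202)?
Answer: 19775809/1024 ≈ 19312.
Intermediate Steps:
Z = -1/32 (Z = 1/(-32) = -1/32 ≈ -0.031250)
(139 + Z)² = (139 - 1/32)² = (4447/32)² = 19775809/1024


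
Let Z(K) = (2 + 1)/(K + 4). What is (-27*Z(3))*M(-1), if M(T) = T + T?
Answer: 162/7 ≈ 23.143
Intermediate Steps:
M(T) = 2*T
Z(K) = 3/(4 + K)
(-27*Z(3))*M(-1) = (-81/(4 + 3))*(2*(-1)) = -81/7*(-2) = 162/7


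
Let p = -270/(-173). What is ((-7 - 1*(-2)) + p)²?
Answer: 354025/29929 ≈ 11.829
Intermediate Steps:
p = 270/173 (p = -270*(-1/173) = 270/173 ≈ 1.5607)
((-7 - 1*(-2)) + p)² = ((-7 - 1*(-2)) + 270/173)² = ((-7 + 2) + 270/173)² = (-5 + 270/173)² = (-595/173)² = 354025/29929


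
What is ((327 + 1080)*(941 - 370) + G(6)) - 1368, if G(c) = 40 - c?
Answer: 802063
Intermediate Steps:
((327 + 1080)*(941 - 370) + G(6)) - 1368 = ((327 + 1080)*(941 - 370) + (40 - 1*6)) - 1368 = (1407*571 + (40 - 6)) - 1368 = (803397 + 34) - 1368 = 803431 - 1368 = 802063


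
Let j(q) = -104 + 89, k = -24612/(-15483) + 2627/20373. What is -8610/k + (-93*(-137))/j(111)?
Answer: -5293919103283/903490195 ≈ -5859.4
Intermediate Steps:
k = 180698039/105145053 (k = -24612*(-1/15483) + 2627*(1/20373) = 8204/5161 + 2627/20373 = 180698039/105145053 ≈ 1.7186)
j(q) = -15
-8610/k + (-93*(-137))/j(111) = -8610/180698039/105145053 - 93*(-137)/(-15) = -8610*105145053/180698039 + 12741*(-1/15) = -905298906330/180698039 - 4247/5 = -5293919103283/903490195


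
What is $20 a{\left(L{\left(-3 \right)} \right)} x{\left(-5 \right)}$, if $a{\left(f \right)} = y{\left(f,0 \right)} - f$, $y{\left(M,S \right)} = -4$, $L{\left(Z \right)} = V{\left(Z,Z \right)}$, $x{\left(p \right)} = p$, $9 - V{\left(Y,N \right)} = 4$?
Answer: $900$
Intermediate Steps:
$V{\left(Y,N \right)} = 5$ ($V{\left(Y,N \right)} = 9 - 4 = 5$)
$L{\left(Z \right)} = 5$
$a{\left(f \right)} = -4 - f$
$20 a{\left(L{\left(-3 \right)} \right)} x{\left(-5 \right)} = 20 \left(-4 - 5\right) \left(-5\right) = 20 \left(-9\right) \left(-5\right) = \left(-180\right) \left(-5\right) = 900$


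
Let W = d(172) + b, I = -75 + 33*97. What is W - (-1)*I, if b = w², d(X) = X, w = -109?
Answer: 15179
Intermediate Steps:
I = 3126 (I = -75 + 3201 = 3126)
b = 11881 (b = (-109)² = 11881)
W = 12053 (W = 172 + 11881 = 12053)
W - (-1)*I = 12053 - (-1)*3126 = 12053 - 1*(-3126) = 12053 + 3126 = 15179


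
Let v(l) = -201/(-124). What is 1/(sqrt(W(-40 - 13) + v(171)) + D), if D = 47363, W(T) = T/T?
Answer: 5873012/278163467031 - 10*sqrt(403)/278163467031 ≈ 2.1113e-5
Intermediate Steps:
v(l) = 201/124 (v(l) = -201*(-1/124) = 201/124)
W(T) = 1
1/(sqrt(W(-40 - 13) + v(171)) + D) = 1/(sqrt(1 + 201/124) + 47363) = 1/(sqrt(325/124) + 47363) = 1/(5*sqrt(403)/62 + 47363) = 1/(47363 + 5*sqrt(403)/62)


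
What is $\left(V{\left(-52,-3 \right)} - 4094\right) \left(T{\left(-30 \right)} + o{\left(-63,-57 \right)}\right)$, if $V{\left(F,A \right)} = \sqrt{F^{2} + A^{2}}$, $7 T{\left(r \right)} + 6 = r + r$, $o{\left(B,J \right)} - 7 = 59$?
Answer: $- \frac{1621224}{7} + \frac{396 \sqrt{2713}}{7} \approx -2.2866 \cdot 10^{5}$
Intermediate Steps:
$o{\left(B,J \right)} = 66$ ($o{\left(B,J \right)} = 7 + 59 = 66$)
$T{\left(r \right)} = - \frac{6}{7} + \frac{2 r}{7}$ ($T{\left(r \right)} = - \frac{6}{7} + \frac{r + r}{7} = - \frac{6}{7} + \frac{2 r}{7}$)
$V{\left(F,A \right)} = \sqrt{A^{2} + F^{2}}$
$\left(V{\left(-52,-3 \right)} - 4094\right) \left(T{\left(-30 \right)} + o{\left(-63,-57 \right)}\right) = \left(\sqrt{\left(-3\right)^{2} + \left(-52\right)^{2}} - 4094\right) \left(\left(- \frac{6}{7} + \frac{2}{7} \left(-30\right)\right) + 66\right) = \left(\sqrt{9 + 2704} - 4094\right) \left(\left(- \frac{6}{7} - \frac{60}{7}\right) + 66\right) = \left(\sqrt{2713} - 4094\right) \left(- \frac{66}{7} + 66\right) = \left(-4094 + \sqrt{2713}\right) \frac{396}{7} = - \frac{1621224}{7} + \frac{396 \sqrt{2713}}{7}$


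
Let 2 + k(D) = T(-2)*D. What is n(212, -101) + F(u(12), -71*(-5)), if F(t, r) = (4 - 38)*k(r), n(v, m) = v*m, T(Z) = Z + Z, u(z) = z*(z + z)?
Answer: 26936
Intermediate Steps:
u(z) = 2*z² (u(z) = z*(2*z) = 2*z²)
T(Z) = 2*Z
k(D) = -2 - 4*D (k(D) = -2 + (2*(-2))*D = -2 - 4*D)
n(v, m) = m*v
F(t, r) = 68 + 136*r (F(t, r) = (4 - 38)*(-2 - 4*r) = -34*(-2 - 4*r) = 68 + 136*r)
n(212, -101) + F(u(12), -71*(-5)) = -101*212 + (68 + 136*(-71*(-5))) = -21412 + (68 + 136*355) = -21412 + (68 + 48280) = -21412 + 48348 = 26936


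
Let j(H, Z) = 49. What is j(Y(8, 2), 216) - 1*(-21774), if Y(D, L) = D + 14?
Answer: 21823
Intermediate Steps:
Y(D, L) = 14 + D
j(Y(8, 2), 216) - 1*(-21774) = 49 - 1*(-21774) = 49 + 21774 = 21823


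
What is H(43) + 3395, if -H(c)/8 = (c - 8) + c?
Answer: 2771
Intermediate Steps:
H(c) = 64 - 16*c (H(c) = -8*((c - 8) + c) = -8*((-8 + c) + c) = -8*(-8 + 2*c) = 64 - 16*c)
H(43) + 3395 = (64 - 16*43) + 3395 = (64 - 688) + 3395 = -624 + 3395 = 2771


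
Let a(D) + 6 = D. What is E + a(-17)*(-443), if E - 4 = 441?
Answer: 10634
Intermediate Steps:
a(D) = -6 + D
E = 445 (E = 4 + 441 = 445)
E + a(-17)*(-443) = 445 + (-6 - 17)*(-443) = 445 - 23*(-443) = 445 + 10189 = 10634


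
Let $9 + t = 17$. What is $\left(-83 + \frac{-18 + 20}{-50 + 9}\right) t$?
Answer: $- \frac{27240}{41} \approx -664.39$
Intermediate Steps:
$t = 8$ ($t = -9 + 17 = 8$)
$\left(-83 + \frac{-18 + 20}{-50 + 9}\right) t = \left(-83 + \frac{-18 + 20}{-50 + 9}\right) 8 = \left(-83 + \frac{2}{-41}\right) 8 = \left(-83 + 2 \left(- \frac{1}{41}\right)\right) 8 = \left(-83 - \frac{2}{41}\right) 8 = \left(- \frac{3405}{41}\right) 8 = - \frac{27240}{41}$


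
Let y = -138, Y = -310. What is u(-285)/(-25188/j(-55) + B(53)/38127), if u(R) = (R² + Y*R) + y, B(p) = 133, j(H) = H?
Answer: 355306847445/960350191 ≈ 369.98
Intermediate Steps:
u(R) = -138 + R² - 310*R (u(R) = (R² - 310*R) - 138 = -138 + R² - 310*R)
u(-285)/(-25188/j(-55) + B(53)/38127) = (-138 + (-285)² - 310*(-285))/(-25188/(-55) + 133/38127) = (-138 + 81225 + 88350)/(-25188*(-1/55) + 133*(1/38127)) = 169437/(25188/55 + 133/38127) = 169437/(960350191/2096985) = 169437*(2096985/960350191) = 355306847445/960350191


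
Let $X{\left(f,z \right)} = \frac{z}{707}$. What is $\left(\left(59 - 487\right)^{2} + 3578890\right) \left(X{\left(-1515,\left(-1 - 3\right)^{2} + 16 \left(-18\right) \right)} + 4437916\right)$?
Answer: $\frac{11803907233949160}{707} \approx 1.6696 \cdot 10^{13}$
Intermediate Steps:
$X{\left(f,z \right)} = \frac{z}{707}$ ($X{\left(f,z \right)} = z \frac{1}{707} = \frac{z}{707}$)
$\left(\left(59 - 487\right)^{2} + 3578890\right) \left(X{\left(-1515,\left(-1 - 3\right)^{2} + 16 \left(-18\right) \right)} + 4437916\right) = \left(\left(59 - 487\right)^{2} + 3578890\right) \left(\frac{\left(-1 - 3\right)^{2} + 16 \left(-18\right)}{707} + 4437916\right) = \left(\left(-428\right)^{2} + 3578890\right) \left(\frac{\left(-4\right)^{2} - 288}{707} + 4437916\right) = \left(183184 + 3578890\right) \left(\frac{16 - 288}{707} + 4437916\right) = 3762074 \left(\frac{1}{707} \left(-272\right) + 4437916\right) = 3762074 \left(- \frac{272}{707} + 4437916\right) = 3762074 \cdot \frac{3137606340}{707} = \frac{11803907233949160}{707}$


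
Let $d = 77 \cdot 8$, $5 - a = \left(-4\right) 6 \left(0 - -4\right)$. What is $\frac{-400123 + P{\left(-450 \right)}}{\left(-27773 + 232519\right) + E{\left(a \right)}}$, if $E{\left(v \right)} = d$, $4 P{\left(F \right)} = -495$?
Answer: $- \frac{1600987}{821448} \approx -1.949$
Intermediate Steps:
$P{\left(F \right)} = - \frac{495}{4}$ ($P{\left(F \right)} = \frac{1}{4} \left(-495\right) = - \frac{495}{4}$)
$a = 101$ ($a = 5 - \left(-4\right) 6 \left(0 - -4\right) = 5 - - 24 \left(0 + 4\right) = 5 - \left(-24\right) 4 = 5 - -96 = 5 + 96 = 101$)
$d = 616$
$E{\left(v \right)} = 616$
$\frac{-400123 + P{\left(-450 \right)}}{\left(-27773 + 232519\right) + E{\left(a \right)}} = \frac{-400123 - \frac{495}{4}}{\left(-27773 + 232519\right) + 616} = - \frac{1600987}{4 \left(204746 + 616\right)} = - \frac{1600987}{4 \cdot 205362} = \left(- \frac{1600987}{4}\right) \frac{1}{205362} = - \frac{1600987}{821448}$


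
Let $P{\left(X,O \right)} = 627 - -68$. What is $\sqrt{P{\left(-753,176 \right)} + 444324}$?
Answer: $\sqrt{445019} \approx 667.1$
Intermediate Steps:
$P{\left(X,O \right)} = 695$ ($P{\left(X,O \right)} = 627 + 68 = 695$)
$\sqrt{P{\left(-753,176 \right)} + 444324} = \sqrt{695 + 444324} = \sqrt{445019}$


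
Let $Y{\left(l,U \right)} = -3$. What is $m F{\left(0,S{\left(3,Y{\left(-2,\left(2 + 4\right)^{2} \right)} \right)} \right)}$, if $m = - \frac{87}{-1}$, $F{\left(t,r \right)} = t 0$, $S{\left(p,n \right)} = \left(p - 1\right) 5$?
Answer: $0$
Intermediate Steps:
$S{\left(p,n \right)} = -5 + 5 p$ ($S{\left(p,n \right)} = \left(-1 + p\right) 5 = -5 + 5 p$)
$F{\left(t,r \right)} = 0$
$m = 87$ ($m = \left(-87\right) \left(-1\right) = 87$)
$m F{\left(0,S{\left(3,Y{\left(-2,\left(2 + 4\right)^{2} \right)} \right)} \right)} = 87 \cdot 0 = 0$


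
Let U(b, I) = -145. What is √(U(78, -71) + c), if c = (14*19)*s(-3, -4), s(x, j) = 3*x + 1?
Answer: I*√2273 ≈ 47.676*I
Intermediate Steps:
s(x, j) = 1 + 3*x
c = -2128 (c = (14*19)*(1 + 3*(-3)) = 266*(1 - 9) = 266*(-8) = -2128)
√(U(78, -71) + c) = √(-145 - 2128) = √(-2273) = I*√2273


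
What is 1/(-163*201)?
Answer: -1/32763 ≈ -3.0522e-5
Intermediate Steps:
1/(-163*201) = 1/(-32763) = -1/32763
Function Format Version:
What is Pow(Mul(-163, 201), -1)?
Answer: Rational(-1, 32763) ≈ -3.0522e-5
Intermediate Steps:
Pow(Mul(-163, 201), -1) = Pow(-32763, -1) = Rational(-1, 32763)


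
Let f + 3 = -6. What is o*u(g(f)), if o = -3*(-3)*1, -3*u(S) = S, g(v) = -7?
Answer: 21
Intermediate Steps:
f = -9 (f = -3 - 6 = -9)
u(S) = -S/3
o = 9 (o = 9*1 = 9)
o*u(g(f)) = 9*(-1/3*(-7)) = 9*(7/3) = 21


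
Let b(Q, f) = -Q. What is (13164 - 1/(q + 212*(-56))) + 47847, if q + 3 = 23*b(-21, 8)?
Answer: 695037313/11392 ≈ 61011.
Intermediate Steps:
q = 480 (q = -3 + 23*(-1*(-21)) = -3 + 23*21 = -3 + 483 = 480)
(13164 - 1/(q + 212*(-56))) + 47847 = (13164 - 1/(480 + 212*(-56))) + 47847 = (13164 - 1/(480 - 11872)) + 47847 = (13164 - 1/(-11392)) + 47847 = (13164 - 1*(-1/11392)) + 47847 = (13164 + 1/11392) + 47847 = 149964289/11392 + 47847 = 695037313/11392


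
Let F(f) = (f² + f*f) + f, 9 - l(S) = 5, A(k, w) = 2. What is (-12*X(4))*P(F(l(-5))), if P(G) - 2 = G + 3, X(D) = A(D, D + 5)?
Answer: -984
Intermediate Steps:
X(D) = 2
l(S) = 4 (l(S) = 9 - 1*5 = 9 - 5 = 4)
F(f) = f + 2*f² (F(f) = (f² + f²) + f = 2*f² + f = f + 2*f²)
P(G) = 5 + G (P(G) = 2 + (G + 3) = 2 + (3 + G) = 5 + G)
(-12*X(4))*P(F(l(-5))) = (-12*2)*(5 + 4*(1 + 2*4)) = -24*(5 + 4*(1 + 8)) = -24*(5 + 4*9) = -24*(5 + 36) = -24*41 = -984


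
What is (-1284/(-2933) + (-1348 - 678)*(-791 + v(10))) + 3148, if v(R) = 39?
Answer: 4477812384/2933 ≈ 1.5267e+6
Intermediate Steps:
(-1284/(-2933) + (-1348 - 678)*(-791 + v(10))) + 3148 = (-1284/(-2933) + (-1348 - 678)*(-791 + 39)) + 3148 = (-1284*(-1/2933) - 2026*(-752)) + 3148 = (1284/2933 + 1523552) + 3148 = 4468579300/2933 + 3148 = 4477812384/2933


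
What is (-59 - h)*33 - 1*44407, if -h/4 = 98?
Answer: -33418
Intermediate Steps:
h = -392 (h = -4*98 = -392)
(-59 - h)*33 - 1*44407 = (-59 - 1*(-392))*33 - 1*44407 = (-59 + 392)*33 - 44407 = 333*33 - 44407 = 10989 - 44407 = -33418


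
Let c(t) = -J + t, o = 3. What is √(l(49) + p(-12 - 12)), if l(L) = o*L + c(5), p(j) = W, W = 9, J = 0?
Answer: √161 ≈ 12.689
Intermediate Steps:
p(j) = 9
c(t) = t (c(t) = -1*0 + t = 0 + t = t)
l(L) = 5 + 3*L (l(L) = 3*L + 5 = 5 + 3*L)
√(l(49) + p(-12 - 12)) = √((5 + 3*49) + 9) = √((5 + 147) + 9) = √(152 + 9) = √161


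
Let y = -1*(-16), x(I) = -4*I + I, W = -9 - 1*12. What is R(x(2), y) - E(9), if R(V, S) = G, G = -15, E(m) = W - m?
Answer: 15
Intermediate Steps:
W = -21 (W = -9 - 12 = -21)
x(I) = -3*I
E(m) = -21 - m
y = 16
R(V, S) = -15
R(x(2), y) - E(9) = -15 - (-21 - 1*9) = -15 - (-21 - 9) = -15 - 1*(-30) = -15 + 30 = 15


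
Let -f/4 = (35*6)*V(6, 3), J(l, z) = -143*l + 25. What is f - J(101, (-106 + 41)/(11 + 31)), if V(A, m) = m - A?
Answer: 16938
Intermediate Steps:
J(l, z) = 25 - 143*l
f = 2520 (f = -4*35*6*(3 - 1*6) = -840*(3 - 6) = -840*(-3) = -4*(-630) = 2520)
f - J(101, (-106 + 41)/(11 + 31)) = 2520 - (25 - 143*101) = 2520 - (25 - 14443) = 2520 - 1*(-14418) = 2520 + 14418 = 16938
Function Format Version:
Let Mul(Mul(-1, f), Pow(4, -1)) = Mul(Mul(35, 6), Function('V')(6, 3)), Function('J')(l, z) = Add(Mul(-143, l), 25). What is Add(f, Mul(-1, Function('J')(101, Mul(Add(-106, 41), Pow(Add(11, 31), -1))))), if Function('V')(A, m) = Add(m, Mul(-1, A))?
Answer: 16938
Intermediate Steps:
Function('J')(l, z) = Add(25, Mul(-143, l))
f = 2520 (f = Mul(-4, Mul(Mul(35, 6), Add(3, Mul(-1, 6)))) = Mul(-4, Mul(210, Add(3, -6))) = Mul(-4, Mul(210, -3)) = Mul(-4, -630) = 2520)
Add(f, Mul(-1, Function('J')(101, Mul(Add(-106, 41), Pow(Add(11, 31), -1))))) = Add(2520, Mul(-1, Add(25, Mul(-143, 101)))) = Add(2520, Mul(-1, Add(25, -14443))) = Add(2520, Mul(-1, -14418)) = Add(2520, 14418) = 16938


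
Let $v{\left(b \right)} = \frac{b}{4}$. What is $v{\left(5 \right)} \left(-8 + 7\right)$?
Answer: $- \frac{5}{4} \approx -1.25$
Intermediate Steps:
$v{\left(b \right)} = \frac{b}{4}$ ($v{\left(b \right)} = b \frac{1}{4} = \frac{b}{4}$)
$v{\left(5 \right)} \left(-8 + 7\right) = \frac{1}{4} \cdot 5 \left(-8 + 7\right) = \frac{5}{4} \left(-1\right) = - \frac{5}{4}$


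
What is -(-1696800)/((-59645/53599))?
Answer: -18189356640/11929 ≈ -1.5248e+6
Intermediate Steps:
-(-1696800)/((-59645/53599)) = -(-1696800)/((-59645*1/53599)) = -(-1696800)/(-59645/53599) = -(-1696800)*(-53599)/59645 = -30*606311888/11929 = -18189356640/11929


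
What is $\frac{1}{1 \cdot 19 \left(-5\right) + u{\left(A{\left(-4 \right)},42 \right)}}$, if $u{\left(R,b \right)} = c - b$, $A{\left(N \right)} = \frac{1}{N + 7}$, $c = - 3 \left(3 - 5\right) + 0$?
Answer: $- \frac{1}{131} \approx -0.0076336$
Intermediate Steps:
$c = 6$ ($c = \left(-3\right) \left(-2\right) + 0 = 6 + 0 = 6$)
$A{\left(N \right)} = \frac{1}{7 + N}$
$u{\left(R,b \right)} = 6 - b$
$\frac{1}{1 \cdot 19 \left(-5\right) + u{\left(A{\left(-4 \right)},42 \right)}} = \frac{1}{1 \cdot 19 \left(-5\right) + \left(6 - 42\right)} = \frac{1}{19 \left(-5\right) + \left(6 - 42\right)} = \frac{1}{-95 - 36} = \frac{1}{-131} = - \frac{1}{131}$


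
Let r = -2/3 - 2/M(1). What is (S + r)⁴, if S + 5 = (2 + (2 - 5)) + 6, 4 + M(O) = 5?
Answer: 4096/81 ≈ 50.568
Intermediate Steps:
M(O) = 1 (M(O) = -4 + 5 = 1)
S = 0 (S = -5 + ((2 + (2 - 5)) + 6) = -5 + ((2 - 3) + 6) = -5 + (-1 + 6) = -5 + 5 = 0)
r = -8/3 (r = -2/3 - 2/1 = -2*⅓ - 2*1 = -⅔ - 2 = -8/3 ≈ -2.6667)
(S + r)⁴ = (0 - 8/3)⁴ = (-8/3)⁴ = 4096/81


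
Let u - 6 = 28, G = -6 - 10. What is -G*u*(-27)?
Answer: -14688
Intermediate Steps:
G = -16
u = 34 (u = 6 + 28 = 34)
-G*u*(-27) = -(-16*34)*(-27) = -(-544)*(-27) = -1*14688 = -14688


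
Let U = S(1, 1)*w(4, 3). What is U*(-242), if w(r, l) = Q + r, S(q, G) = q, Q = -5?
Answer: 242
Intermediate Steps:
w(r, l) = -5 + r
U = -1 (U = 1*(-5 + 4) = 1*(-1) = -1)
U*(-242) = -1*(-242) = 242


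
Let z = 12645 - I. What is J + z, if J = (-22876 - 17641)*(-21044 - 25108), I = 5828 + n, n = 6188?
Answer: 1869941213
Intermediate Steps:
I = 12016 (I = 5828 + 6188 = 12016)
z = 629 (z = 12645 - 1*12016 = 12645 - 12016 = 629)
J = 1869940584 (J = -40517*(-46152) = 1869940584)
J + z = 1869940584 + 629 = 1869941213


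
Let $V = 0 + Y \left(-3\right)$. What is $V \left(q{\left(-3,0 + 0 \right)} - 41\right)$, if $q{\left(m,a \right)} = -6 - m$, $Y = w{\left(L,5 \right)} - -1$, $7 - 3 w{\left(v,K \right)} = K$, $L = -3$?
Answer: $220$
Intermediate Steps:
$w{\left(v,K \right)} = \frac{7}{3} - \frac{K}{3}$
$Y = \frac{5}{3}$ ($Y = \left(\frac{7}{3} - \frac{5}{3}\right) - -1 = \left(\frac{7}{3} - \frac{5}{3}\right) + 1 = \frac{2}{3} + 1 = \frac{5}{3} \approx 1.6667$)
$V = -5$ ($V = 0 + \frac{5}{3} \left(-3\right) = 0 - 5 = -5$)
$V \left(q{\left(-3,0 + 0 \right)} - 41\right) = - 5 \left(\left(-6 - -3\right) - 41\right) = - 5 \left(\left(-6 + 3\right) - 41\right) = - 5 \left(-3 - 41\right) = \left(-5\right) \left(-44\right) = 220$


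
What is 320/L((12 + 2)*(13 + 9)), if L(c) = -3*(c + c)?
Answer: -40/231 ≈ -0.17316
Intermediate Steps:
L(c) = -6*c
320/L((12 + 2)*(13 + 9)) = 320/((-6*(12 + 2)*(13 + 9))) = 320/((-84*22)) = 320/((-6*308)) = 320/(-1848) = 320*(-1/1848) = -40/231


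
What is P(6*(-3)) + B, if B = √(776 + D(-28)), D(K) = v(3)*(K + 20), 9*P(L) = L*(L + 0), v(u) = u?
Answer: 36 + 4*√47 ≈ 63.423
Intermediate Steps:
P(L) = L²/9 (P(L) = (L*(L + 0))/9 = (L*L)/9 = L²/9)
D(K) = 60 + 3*K (D(K) = 3*(K + 20) = 3*(20 + K) = 60 + 3*K)
B = 4*√47 (B = √(776 + (60 + 3*(-28))) = √(776 + (60 - 84)) = √(776 - 24) = √752 = 4*√47 ≈ 27.423)
P(6*(-3)) + B = (6*(-3))²/9 + 4*√47 = (⅑)*(-18)² + 4*√47 = (⅑)*324 + 4*√47 = 36 + 4*√47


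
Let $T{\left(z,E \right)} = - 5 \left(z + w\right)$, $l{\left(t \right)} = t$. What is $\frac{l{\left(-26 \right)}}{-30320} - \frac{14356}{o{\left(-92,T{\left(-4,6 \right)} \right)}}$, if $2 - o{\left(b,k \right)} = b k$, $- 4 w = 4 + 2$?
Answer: $- \frac{54401011}{9596280} \approx -5.669$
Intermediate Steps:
$w = - \frac{3}{2}$ ($w = - \frac{4 + 2}{4} = \left(- \frac{1}{4}\right) 6 = - \frac{3}{2} \approx -1.5$)
$T{\left(z,E \right)} = \frac{15}{2} - 5 z$ ($T{\left(z,E \right)} = - 5 \left(z - \frac{3}{2}\right) = - 5 \left(- \frac{3}{2} + z\right) = \frac{15}{2} - 5 z$)
$o{\left(b,k \right)} = 2 - b k$
$\frac{l{\left(-26 \right)}}{-30320} - \frac{14356}{o{\left(-92,T{\left(-4,6 \right)} \right)}} = - \frac{26}{-30320} - \frac{14356}{2 - - 92 \left(\frac{15}{2} - -20\right)} = \left(-26\right) \left(- \frac{1}{30320}\right) - \frac{14356}{2 - - 92 \left(\frac{15}{2} + 20\right)} = \frac{13}{15160} - \frac{14356}{2 - \left(-92\right) \frac{55}{2}} = \frac{13}{15160} - \frac{14356}{2 + 2530} = \frac{13}{15160} - \frac{14356}{2532} = \frac{13}{15160} - \frac{3589}{633} = - \frac{54401011}{9596280}$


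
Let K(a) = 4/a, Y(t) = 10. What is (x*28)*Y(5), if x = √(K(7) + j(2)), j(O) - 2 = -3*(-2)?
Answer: 80*√105 ≈ 819.76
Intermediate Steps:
j(O) = 8 (j(O) = 2 - 3*(-2) = 2 + 6 = 8)
x = 2*√105/7 (x = √(4/7 + 8) = √(60/7) = 2*√105/7 ≈ 2.9277)
(x*28)*Y(5) = ((2*√105/7)*28)*10 = (8*√105)*10 = 80*√105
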